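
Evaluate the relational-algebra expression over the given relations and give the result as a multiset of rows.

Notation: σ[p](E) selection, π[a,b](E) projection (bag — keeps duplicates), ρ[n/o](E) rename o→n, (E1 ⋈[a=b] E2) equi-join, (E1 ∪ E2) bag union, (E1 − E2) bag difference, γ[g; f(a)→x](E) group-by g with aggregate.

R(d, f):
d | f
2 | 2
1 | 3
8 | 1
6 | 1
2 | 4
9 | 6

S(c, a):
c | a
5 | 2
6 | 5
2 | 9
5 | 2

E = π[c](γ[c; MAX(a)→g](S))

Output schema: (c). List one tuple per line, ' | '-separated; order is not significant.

Row counts bottom-up:
  S → 4
  γ[c; MAX(a)→g](S) → 3
  π[c](γ[c; MAX(a)→g](S)) → 3

== RESULT ==
c
2
5
6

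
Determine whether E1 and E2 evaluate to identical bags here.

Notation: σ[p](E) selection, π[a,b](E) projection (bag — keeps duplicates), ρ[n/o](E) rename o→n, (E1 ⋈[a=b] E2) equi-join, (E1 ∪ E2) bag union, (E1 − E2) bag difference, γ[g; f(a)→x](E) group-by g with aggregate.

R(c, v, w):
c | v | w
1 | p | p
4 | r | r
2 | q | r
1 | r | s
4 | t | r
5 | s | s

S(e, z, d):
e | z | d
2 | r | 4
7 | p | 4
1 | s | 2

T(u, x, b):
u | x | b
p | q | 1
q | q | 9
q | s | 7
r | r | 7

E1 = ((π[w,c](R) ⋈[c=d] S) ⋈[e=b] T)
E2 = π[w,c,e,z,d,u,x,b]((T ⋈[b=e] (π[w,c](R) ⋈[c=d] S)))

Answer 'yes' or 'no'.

E1 subexpression sizes:
  R → 6
  π[w,c](R) → 6
  S → 3
  (π[w,c](R) ⋈[c=d] S) → 5
  T → 4
  ((π[w,c](R) ⋈[c=d] S) ⋈[e=b] T) → 5
E2 subexpression sizes:
  T → 4
  R → 6
  π[w,c](R) → 6
  S → 3
  (π[w,c](R) ⋈[c=d] S) → 5
  (T ⋈[b=e] (π[w,c](R) ⋈[c=d] S)) → 5
  π[w,c,e,z,d,u,x,b]((T ⋈[b=e] (π[w,c](R) ⋈[c=d] S))) → 5

E1 and E2 produce the same multiset:
w | c | e | z | d | u | x | b
r | 2 | 1 | s | 2 | p | q | 1
r | 4 | 7 | p | 4 | q | s | 7
r | 4 | 7 | p | 4 | q | s | 7
r | 4 | 7 | p | 4 | r | r | 7
r | 4 | 7 | p | 4 | r | r | 7

yes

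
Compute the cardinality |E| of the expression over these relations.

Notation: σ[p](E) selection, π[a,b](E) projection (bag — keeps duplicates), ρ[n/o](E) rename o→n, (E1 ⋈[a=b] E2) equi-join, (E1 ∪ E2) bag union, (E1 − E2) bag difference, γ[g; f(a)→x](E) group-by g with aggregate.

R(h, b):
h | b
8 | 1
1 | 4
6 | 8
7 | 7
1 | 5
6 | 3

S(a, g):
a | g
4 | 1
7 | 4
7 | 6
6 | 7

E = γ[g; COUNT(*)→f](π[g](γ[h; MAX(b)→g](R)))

Subexpression sizes:
  R → 6
  γ[h; MAX(b)→g](R) → 4
  π[g](γ[h; MAX(b)→g](R)) → 4
  γ[g; COUNT(*)→f](π[g](γ[h; MAX(b)→g](R))) → 4

|E| = 4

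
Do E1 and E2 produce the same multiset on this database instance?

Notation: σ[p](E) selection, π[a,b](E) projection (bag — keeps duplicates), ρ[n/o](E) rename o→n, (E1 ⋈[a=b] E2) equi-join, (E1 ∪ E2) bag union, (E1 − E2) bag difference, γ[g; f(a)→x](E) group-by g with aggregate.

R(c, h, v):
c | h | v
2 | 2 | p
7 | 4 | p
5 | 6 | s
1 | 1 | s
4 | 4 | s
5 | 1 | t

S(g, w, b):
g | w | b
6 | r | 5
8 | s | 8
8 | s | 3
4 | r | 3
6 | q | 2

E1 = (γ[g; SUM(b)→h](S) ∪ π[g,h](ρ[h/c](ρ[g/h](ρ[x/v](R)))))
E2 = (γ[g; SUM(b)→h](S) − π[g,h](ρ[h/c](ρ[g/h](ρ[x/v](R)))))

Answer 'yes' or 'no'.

E1 subexpression sizes:
  S → 5
  γ[g; SUM(b)→h](S) → 3
  R → 6
  ρ[x/v](R) → 6
  ρ[g/h](ρ[x/v](R)) → 6
  ρ[h/c](ρ[g/h](ρ[x/v](R))) → 6
  π[g,h](ρ[h/c](ρ[g/h](ρ[x/v](R)))) → 6
  (γ[g; SUM(b)→h](S) ∪ π[g,h](ρ[h/c](ρ[g/h](ρ[x/v](R))))) → 9
E2 subexpression sizes:
  S → 5
  γ[g; SUM(b)→h](S) → 3
  R → 6
  ρ[x/v](R) → 6
  ρ[g/h](ρ[x/v](R)) → 6
  ρ[h/c](ρ[g/h](ρ[x/v](R))) → 6
  π[g,h](ρ[h/c](ρ[g/h](ρ[x/v](R)))) → 6
  (γ[g; SUM(b)→h](S) − π[g,h](ρ[h/c](ρ[g/h](ρ[x/v](R))))) → 3

E1 result:
g | h
1 | 1
1 | 5
2 | 2
4 | 3
4 | 4
4 | 7
6 | 5
6 | 7
8 | 11
E2 result:
g | h
4 | 3
6 | 7
8 | 11
Witness: (4, 4) appears 1× in E1 but 0× in E2.

no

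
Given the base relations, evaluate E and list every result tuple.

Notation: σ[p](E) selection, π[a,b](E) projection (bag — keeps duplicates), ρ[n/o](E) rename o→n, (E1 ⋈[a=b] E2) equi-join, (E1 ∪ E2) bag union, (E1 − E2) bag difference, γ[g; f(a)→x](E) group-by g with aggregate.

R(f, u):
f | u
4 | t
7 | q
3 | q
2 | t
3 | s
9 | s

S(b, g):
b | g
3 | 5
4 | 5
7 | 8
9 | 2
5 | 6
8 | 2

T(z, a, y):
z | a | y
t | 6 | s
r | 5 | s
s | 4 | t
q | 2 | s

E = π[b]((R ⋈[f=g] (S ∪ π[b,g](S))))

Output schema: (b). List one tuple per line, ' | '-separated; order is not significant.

Stepwise |·|:
  R → 6
  S → 6
  S → 6
  π[b,g](S) → 6
  (S ∪ π[b,g](S)) → 12
  (R ⋈[f=g] (S ∪ π[b,g](S))) → 4
  π[b]((R ⋈[f=g] (S ∪ π[b,g](S)))) → 4

== RESULT ==
b
8
8
9
9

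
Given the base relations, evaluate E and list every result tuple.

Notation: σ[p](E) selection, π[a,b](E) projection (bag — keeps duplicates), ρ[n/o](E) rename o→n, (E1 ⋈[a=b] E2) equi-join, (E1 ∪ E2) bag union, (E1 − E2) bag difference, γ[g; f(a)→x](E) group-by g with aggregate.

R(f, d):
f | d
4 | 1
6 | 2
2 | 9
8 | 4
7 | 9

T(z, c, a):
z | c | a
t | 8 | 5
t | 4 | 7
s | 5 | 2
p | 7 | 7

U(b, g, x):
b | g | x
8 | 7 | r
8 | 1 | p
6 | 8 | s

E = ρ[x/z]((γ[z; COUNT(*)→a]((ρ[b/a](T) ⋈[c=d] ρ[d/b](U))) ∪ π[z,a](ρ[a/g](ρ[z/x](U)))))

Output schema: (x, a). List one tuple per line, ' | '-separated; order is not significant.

Row counts bottom-up:
  T → 4
  ρ[b/a](T) → 4
  U → 3
  ρ[d/b](U) → 3
  (ρ[b/a](T) ⋈[c=d] ρ[d/b](U)) → 2
  γ[z; COUNT(*)→a]((ρ[b/a](T) ⋈[c=d] ρ[d/b](U))) → 1
  U → 3
  ρ[z/x](U) → 3
  ρ[a/g](ρ[z/x](U)) → 3
  π[z,a](ρ[a/g](ρ[z/x](U))) → 3
  (γ[z; COUNT(*)→a]((ρ[b/a](T) ⋈[c=d] ρ[d/b](U))) ∪ π[z,a](ρ[a/g](ρ[z/x](U)))) → 4
  ρ[x/z]((γ[z; COUNT(*)→a]((ρ[b/a](T) ⋈[c=d] ρ[d/b](U))) ∪ π[z,a](ρ[a/g](ρ[z/x](U))))) → 4

== RESULT ==
x | a
p | 1
r | 7
s | 8
t | 2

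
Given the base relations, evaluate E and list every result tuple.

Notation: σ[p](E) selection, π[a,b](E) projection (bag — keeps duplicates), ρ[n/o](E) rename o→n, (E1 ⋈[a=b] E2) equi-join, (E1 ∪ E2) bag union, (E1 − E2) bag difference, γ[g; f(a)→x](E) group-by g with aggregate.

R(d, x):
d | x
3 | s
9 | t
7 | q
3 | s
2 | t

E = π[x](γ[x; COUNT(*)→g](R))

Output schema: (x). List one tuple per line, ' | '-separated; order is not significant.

Per-node cardinality:
  R → 5
  γ[x; COUNT(*)→g](R) → 3
  π[x](γ[x; COUNT(*)→g](R)) → 3

== RESULT ==
x
q
s
t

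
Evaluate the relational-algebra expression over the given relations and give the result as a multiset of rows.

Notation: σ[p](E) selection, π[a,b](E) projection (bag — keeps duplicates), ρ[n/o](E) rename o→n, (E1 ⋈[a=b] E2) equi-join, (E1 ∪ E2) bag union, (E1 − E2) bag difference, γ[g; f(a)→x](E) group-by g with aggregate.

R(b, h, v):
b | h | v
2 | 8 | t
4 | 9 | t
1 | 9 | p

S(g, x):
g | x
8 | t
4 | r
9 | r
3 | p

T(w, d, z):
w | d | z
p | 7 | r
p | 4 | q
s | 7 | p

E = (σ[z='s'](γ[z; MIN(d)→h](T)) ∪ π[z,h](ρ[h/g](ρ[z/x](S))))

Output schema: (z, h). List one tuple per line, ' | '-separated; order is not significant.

Subexpression sizes:
  T → 3
  γ[z; MIN(d)→h](T) → 3
  σ[z='s'](γ[z; MIN(d)→h](T)) → 0
  S → 4
  ρ[z/x](S) → 4
  ρ[h/g](ρ[z/x](S)) → 4
  π[z,h](ρ[h/g](ρ[z/x](S))) → 4
  (σ[z='s'](γ[z; MIN(d)→h](T)) ∪ π[z,h](ρ[h/g](ρ[z/x](S)))) → 4

== RESULT ==
z | h
p | 3
r | 4
r | 9
t | 8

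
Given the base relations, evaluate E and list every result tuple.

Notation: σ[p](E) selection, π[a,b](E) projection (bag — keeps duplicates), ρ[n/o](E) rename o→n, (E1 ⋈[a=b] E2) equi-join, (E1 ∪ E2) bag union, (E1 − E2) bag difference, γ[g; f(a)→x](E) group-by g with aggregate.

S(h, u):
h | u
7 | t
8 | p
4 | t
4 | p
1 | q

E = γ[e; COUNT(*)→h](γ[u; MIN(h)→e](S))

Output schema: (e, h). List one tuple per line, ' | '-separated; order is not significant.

Per-node cardinality:
  S → 5
  γ[u; MIN(h)→e](S) → 3
  γ[e; COUNT(*)→h](γ[u; MIN(h)→e](S)) → 2

== RESULT ==
e | h
1 | 1
4 | 2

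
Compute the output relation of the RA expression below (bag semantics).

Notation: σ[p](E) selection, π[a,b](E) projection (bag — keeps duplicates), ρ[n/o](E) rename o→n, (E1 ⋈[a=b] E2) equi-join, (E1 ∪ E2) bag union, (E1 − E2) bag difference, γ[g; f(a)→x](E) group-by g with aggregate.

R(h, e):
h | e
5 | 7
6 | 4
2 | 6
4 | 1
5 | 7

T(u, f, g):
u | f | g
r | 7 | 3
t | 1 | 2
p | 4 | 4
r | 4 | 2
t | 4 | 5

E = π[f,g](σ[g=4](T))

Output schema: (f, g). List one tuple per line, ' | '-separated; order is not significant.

Subexpression sizes:
  T → 5
  σ[g=4](T) → 1
  π[f,g](σ[g=4](T)) → 1

== RESULT ==
f | g
4 | 4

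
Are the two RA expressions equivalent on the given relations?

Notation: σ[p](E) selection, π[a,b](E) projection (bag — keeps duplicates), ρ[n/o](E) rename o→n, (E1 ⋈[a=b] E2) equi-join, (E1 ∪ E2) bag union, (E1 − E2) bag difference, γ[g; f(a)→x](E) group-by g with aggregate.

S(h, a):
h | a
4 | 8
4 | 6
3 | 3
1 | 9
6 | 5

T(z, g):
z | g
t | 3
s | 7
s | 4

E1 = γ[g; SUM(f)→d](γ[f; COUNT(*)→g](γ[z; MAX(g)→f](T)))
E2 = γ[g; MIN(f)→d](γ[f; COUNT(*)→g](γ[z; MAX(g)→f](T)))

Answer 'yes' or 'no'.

E1 per-node cardinality:
  T → 3
  γ[z; MAX(g)→f](T) → 2
  γ[f; COUNT(*)→g](γ[z; MAX(g)→f](T)) → 2
  γ[g; SUM(f)→d](γ[f; COUNT(*)→g](γ[z; MAX(g)→f](T))) → 1
E2 per-node cardinality:
  T → 3
  γ[z; MAX(g)→f](T) → 2
  γ[f; COUNT(*)→g](γ[z; MAX(g)→f](T)) → 2
  γ[g; MIN(f)→d](γ[f; COUNT(*)→g](γ[z; MAX(g)→f](T))) → 1

E1 result:
g | d
1 | 10
E2 result:
g | d
1 | 3
Witness: (1, 3) appears 0× in E1 but 1× in E2.

no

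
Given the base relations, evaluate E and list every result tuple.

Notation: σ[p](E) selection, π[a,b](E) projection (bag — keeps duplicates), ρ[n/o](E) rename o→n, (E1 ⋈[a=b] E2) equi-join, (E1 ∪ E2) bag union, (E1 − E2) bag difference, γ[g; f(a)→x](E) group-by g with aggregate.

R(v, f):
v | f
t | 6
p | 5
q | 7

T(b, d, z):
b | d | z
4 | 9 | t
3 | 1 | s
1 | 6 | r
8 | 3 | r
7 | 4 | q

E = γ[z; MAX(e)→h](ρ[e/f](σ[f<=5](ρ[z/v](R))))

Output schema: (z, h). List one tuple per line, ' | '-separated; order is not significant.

Per-node cardinality:
  R → 3
  ρ[z/v](R) → 3
  σ[f<=5](ρ[z/v](R)) → 1
  ρ[e/f](σ[f<=5](ρ[z/v](R))) → 1
  γ[z; MAX(e)→h](ρ[e/f](σ[f<=5](ρ[z/v](R)))) → 1

== RESULT ==
z | h
p | 5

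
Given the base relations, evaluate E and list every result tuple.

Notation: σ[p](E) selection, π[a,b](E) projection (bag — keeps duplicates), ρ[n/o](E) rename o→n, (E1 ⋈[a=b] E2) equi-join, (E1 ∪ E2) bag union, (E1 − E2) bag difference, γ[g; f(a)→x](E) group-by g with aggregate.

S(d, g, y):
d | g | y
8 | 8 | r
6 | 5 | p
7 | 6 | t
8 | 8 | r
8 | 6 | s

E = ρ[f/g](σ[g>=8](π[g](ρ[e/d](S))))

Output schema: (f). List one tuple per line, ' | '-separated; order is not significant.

Stepwise |·|:
  S → 5
  ρ[e/d](S) → 5
  π[g](ρ[e/d](S)) → 5
  σ[g>=8](π[g](ρ[e/d](S))) → 2
  ρ[f/g](σ[g>=8](π[g](ρ[e/d](S)))) → 2

== RESULT ==
f
8
8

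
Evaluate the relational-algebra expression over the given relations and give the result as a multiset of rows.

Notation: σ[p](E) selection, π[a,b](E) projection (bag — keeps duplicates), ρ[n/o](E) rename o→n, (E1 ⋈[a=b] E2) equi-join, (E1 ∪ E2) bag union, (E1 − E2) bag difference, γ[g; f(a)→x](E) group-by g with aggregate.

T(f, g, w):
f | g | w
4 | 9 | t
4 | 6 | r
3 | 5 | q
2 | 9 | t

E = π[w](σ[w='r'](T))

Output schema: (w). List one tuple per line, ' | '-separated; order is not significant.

Per-node cardinality:
  T → 4
  σ[w='r'](T) → 1
  π[w](σ[w='r'](T)) → 1

== RESULT ==
w
r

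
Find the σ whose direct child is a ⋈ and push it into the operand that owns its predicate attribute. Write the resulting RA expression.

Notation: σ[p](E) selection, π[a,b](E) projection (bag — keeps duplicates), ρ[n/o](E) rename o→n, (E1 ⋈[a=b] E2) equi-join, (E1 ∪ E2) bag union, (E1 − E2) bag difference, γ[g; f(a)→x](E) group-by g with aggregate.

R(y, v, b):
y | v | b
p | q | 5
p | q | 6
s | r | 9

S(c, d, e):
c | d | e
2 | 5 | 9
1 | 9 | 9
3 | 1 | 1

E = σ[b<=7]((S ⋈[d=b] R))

σ filters on b, owned by the right side.
E' = (S ⋈[d=b] σ[b<=7](R))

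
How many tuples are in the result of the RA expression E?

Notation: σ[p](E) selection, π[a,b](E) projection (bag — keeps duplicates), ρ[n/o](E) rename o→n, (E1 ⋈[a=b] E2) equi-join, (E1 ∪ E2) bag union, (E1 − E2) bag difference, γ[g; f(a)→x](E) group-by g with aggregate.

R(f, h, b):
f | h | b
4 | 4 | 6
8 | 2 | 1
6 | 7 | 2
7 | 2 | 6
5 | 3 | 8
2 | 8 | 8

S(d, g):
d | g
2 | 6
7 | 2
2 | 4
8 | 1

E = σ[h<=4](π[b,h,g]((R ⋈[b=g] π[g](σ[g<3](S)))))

Row counts bottom-up:
  R → 6
  S → 4
  σ[g<3](S) → 2
  π[g](σ[g<3](S)) → 2
  (R ⋈[b=g] π[g](σ[g<3](S))) → 2
  π[b,h,g]((R ⋈[b=g] π[g](σ[g<3](S)))) → 2
  σ[h<=4](π[b,h,g]((R ⋈[b=g] π[g](σ[g<3](S))))) → 1

|E| = 1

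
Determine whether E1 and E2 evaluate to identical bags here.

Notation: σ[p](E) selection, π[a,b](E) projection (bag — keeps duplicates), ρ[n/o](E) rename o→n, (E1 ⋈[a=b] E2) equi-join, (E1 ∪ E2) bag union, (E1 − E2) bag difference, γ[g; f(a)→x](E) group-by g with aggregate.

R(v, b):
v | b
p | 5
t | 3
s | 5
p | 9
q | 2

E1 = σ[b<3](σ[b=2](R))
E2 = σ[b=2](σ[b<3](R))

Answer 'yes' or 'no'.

E1 stepwise |·|:
  R → 5
  σ[b=2](R) → 1
  σ[b<3](σ[b=2](R)) → 1
E2 stepwise |·|:
  R → 5
  σ[b<3](R) → 1
  σ[b=2](σ[b<3](R)) → 1

E1 and E2 produce the same multiset:
v | b
q | 2

yes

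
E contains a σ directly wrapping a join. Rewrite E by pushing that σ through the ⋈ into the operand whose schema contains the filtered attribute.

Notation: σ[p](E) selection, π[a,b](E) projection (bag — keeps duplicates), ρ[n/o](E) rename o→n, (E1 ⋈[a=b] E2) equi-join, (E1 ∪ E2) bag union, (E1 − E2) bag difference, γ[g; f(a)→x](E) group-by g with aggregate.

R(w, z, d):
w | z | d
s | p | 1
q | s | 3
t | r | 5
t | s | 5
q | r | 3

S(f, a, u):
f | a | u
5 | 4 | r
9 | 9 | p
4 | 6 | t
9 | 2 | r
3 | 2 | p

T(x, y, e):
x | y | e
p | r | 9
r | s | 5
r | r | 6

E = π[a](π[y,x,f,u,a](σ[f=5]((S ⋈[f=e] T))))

σ filters on f, owned by the left side.
E' = π[a](π[y,x,f,u,a]((σ[f=5](S) ⋈[f=e] T)))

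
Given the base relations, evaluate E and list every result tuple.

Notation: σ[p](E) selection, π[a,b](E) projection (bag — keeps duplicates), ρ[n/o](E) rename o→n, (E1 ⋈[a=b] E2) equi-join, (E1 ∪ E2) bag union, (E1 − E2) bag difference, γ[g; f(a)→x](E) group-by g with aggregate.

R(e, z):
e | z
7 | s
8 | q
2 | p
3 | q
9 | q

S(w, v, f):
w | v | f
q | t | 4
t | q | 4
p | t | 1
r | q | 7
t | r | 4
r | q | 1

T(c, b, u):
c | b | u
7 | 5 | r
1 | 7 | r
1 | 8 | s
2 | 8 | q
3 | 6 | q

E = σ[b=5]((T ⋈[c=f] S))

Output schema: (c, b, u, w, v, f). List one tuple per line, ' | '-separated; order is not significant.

Per-node cardinality:
  T → 5
  S → 6
  (T ⋈[c=f] S) → 5
  σ[b=5]((T ⋈[c=f] S)) → 1

== RESULT ==
c | b | u | w | v | f
7 | 5 | r | r | q | 7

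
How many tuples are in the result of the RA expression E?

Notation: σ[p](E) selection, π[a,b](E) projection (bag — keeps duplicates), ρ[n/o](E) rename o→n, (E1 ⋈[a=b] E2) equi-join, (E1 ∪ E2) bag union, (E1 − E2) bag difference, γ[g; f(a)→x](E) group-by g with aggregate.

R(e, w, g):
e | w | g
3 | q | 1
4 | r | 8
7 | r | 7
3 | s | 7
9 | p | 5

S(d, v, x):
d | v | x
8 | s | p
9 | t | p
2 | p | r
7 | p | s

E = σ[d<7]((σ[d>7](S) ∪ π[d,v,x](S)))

Stepwise |·|:
  S → 4
  σ[d>7](S) → 2
  S → 4
  π[d,v,x](S) → 4
  (σ[d>7](S) ∪ π[d,v,x](S)) → 6
  σ[d<7]((σ[d>7](S) ∪ π[d,v,x](S))) → 1

|E| = 1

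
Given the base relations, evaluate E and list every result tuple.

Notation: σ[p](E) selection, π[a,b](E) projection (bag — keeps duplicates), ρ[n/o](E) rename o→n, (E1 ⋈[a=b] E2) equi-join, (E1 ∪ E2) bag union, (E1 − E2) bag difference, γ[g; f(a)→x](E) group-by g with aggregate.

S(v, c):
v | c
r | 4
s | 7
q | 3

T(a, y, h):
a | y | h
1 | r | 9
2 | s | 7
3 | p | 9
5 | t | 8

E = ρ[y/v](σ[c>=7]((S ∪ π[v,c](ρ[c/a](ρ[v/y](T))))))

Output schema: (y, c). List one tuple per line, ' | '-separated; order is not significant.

Subexpression sizes:
  S → 3
  T → 4
  ρ[v/y](T) → 4
  ρ[c/a](ρ[v/y](T)) → 4
  π[v,c](ρ[c/a](ρ[v/y](T))) → 4
  (S ∪ π[v,c](ρ[c/a](ρ[v/y](T)))) → 7
  σ[c>=7]((S ∪ π[v,c](ρ[c/a](ρ[v/y](T))))) → 1
  ρ[y/v](σ[c>=7]((S ∪ π[v,c](ρ[c/a](ρ[v/y](T)))))) → 1

== RESULT ==
y | c
s | 7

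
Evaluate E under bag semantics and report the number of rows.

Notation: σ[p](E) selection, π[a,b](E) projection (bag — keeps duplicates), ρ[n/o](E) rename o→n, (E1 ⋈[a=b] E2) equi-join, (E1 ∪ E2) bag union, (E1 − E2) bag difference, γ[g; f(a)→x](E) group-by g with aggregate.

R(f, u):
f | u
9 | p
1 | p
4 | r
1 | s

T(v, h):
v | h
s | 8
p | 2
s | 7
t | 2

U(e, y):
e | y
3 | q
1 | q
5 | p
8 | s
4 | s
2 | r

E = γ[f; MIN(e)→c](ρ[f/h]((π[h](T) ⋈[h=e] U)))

Subexpression sizes:
  T → 4
  π[h](T) → 4
  U → 6
  (π[h](T) ⋈[h=e] U) → 3
  ρ[f/h]((π[h](T) ⋈[h=e] U)) → 3
  γ[f; MIN(e)→c](ρ[f/h]((π[h](T) ⋈[h=e] U))) → 2

|E| = 2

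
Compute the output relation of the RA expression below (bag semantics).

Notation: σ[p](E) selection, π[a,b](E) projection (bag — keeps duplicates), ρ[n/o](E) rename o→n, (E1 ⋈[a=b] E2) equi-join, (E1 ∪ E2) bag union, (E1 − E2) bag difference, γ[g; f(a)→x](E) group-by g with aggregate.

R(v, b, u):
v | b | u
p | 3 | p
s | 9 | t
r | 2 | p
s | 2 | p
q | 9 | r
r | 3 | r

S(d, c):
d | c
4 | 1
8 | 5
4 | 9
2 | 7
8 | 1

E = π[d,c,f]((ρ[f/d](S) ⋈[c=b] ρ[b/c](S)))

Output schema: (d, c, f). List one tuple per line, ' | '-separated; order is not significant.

Per-node cardinality:
  S → 5
  ρ[f/d](S) → 5
  S → 5
  ρ[b/c](S) → 5
  (ρ[f/d](S) ⋈[c=b] ρ[b/c](S)) → 7
  π[d,c,f]((ρ[f/d](S) ⋈[c=b] ρ[b/c](S))) → 7

== RESULT ==
d | c | f
2 | 7 | 2
4 | 1 | 4
4 | 1 | 8
4 | 9 | 4
8 | 1 | 4
8 | 1 | 8
8 | 5 | 8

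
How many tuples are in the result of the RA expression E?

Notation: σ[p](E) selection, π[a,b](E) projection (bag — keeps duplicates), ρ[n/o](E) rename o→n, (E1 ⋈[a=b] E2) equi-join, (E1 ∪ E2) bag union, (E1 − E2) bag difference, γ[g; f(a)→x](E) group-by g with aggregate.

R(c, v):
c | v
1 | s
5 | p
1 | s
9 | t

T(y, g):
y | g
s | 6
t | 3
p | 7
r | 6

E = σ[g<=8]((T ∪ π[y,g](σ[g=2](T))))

Per-node cardinality:
  T → 4
  T → 4
  σ[g=2](T) → 0
  π[y,g](σ[g=2](T)) → 0
  (T ∪ π[y,g](σ[g=2](T))) → 4
  σ[g<=8]((T ∪ π[y,g](σ[g=2](T)))) → 4

|E| = 4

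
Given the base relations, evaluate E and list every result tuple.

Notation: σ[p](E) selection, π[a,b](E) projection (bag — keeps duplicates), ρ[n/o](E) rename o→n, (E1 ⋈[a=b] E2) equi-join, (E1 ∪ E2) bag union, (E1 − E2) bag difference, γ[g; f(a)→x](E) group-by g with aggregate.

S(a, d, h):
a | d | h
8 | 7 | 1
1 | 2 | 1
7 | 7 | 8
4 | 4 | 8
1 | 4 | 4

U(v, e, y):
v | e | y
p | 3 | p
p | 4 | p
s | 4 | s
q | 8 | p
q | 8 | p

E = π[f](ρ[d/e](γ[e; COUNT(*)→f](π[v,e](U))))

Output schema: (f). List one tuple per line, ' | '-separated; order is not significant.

Stepwise |·|:
  U → 5
  π[v,e](U) → 5
  γ[e; COUNT(*)→f](π[v,e](U)) → 3
  ρ[d/e](γ[e; COUNT(*)→f](π[v,e](U))) → 3
  π[f](ρ[d/e](γ[e; COUNT(*)→f](π[v,e](U)))) → 3

== RESULT ==
f
1
2
2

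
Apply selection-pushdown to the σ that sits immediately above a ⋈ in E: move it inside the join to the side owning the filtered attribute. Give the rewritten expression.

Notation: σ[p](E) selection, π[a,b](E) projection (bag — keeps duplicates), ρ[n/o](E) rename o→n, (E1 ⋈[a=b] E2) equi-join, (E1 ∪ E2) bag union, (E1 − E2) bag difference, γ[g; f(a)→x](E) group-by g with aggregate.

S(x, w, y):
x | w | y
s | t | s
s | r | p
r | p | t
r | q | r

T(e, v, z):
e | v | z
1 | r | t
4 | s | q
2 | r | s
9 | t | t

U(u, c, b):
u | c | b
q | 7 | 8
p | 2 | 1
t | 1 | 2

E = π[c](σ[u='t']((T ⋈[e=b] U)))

σ filters on u, owned by the right side.
E' = π[c]((T ⋈[e=b] σ[u='t'](U)))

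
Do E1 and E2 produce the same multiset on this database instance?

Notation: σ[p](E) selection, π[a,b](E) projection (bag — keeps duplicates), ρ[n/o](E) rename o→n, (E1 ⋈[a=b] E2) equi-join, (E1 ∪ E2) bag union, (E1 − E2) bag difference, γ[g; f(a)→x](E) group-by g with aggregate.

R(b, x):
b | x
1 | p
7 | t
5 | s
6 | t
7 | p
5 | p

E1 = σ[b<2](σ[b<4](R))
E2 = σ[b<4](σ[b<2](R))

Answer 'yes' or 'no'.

E1 subexpression sizes:
  R → 6
  σ[b<4](R) → 1
  σ[b<2](σ[b<4](R)) → 1
E2 subexpression sizes:
  R → 6
  σ[b<2](R) → 1
  σ[b<4](σ[b<2](R)) → 1

E1 and E2 produce the same multiset:
b | x
1 | p

yes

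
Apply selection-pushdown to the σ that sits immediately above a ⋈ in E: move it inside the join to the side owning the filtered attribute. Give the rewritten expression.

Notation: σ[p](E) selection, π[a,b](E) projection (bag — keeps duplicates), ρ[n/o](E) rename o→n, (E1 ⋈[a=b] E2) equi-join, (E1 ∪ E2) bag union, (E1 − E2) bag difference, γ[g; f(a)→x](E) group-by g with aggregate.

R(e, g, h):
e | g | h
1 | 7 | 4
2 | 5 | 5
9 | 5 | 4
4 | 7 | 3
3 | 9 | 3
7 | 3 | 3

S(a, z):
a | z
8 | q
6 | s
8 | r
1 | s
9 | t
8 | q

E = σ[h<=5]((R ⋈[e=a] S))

σ filters on h, owned by the left side.
E' = (σ[h<=5](R) ⋈[e=a] S)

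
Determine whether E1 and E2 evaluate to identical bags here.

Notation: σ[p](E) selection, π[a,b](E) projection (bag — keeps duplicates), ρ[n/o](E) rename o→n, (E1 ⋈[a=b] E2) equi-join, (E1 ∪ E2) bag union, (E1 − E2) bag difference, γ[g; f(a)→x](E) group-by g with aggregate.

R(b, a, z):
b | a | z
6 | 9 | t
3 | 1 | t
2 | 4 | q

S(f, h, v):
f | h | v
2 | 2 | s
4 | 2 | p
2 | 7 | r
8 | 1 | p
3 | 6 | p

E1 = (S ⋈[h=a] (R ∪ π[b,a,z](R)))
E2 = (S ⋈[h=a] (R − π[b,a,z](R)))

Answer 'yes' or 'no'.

E1 row counts bottom-up:
  S → 5
  R → 3
  R → 3
  π[b,a,z](R) → 3
  (R ∪ π[b,a,z](R)) → 6
  (S ⋈[h=a] (R ∪ π[b,a,z](R))) → 2
E2 row counts bottom-up:
  S → 5
  R → 3
  R → 3
  π[b,a,z](R) → 3
  (R − π[b,a,z](R)) → 0
  (S ⋈[h=a] (R − π[b,a,z](R))) → 0

E1 result:
f | h | v | b | a | z
8 | 1 | p | 3 | 1 | t
8 | 1 | p | 3 | 1 | t
E2 result:
f | h | v | b | a | z
(0 rows)
Witness: (8, 1, 'p', 3, 1, 't') appears 2× in E1 but 0× in E2.

no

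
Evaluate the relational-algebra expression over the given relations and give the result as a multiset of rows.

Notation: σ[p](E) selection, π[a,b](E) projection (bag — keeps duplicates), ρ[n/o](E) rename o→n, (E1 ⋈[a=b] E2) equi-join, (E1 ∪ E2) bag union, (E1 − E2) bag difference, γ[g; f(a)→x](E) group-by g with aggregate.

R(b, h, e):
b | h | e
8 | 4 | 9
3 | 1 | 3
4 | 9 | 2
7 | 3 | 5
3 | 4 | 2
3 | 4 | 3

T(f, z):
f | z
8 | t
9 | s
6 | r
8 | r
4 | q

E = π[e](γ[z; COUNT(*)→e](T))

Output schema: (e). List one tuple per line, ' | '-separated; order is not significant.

Per-node cardinality:
  T → 5
  γ[z; COUNT(*)→e](T) → 4
  π[e](γ[z; COUNT(*)→e](T)) → 4

== RESULT ==
e
1
1
1
2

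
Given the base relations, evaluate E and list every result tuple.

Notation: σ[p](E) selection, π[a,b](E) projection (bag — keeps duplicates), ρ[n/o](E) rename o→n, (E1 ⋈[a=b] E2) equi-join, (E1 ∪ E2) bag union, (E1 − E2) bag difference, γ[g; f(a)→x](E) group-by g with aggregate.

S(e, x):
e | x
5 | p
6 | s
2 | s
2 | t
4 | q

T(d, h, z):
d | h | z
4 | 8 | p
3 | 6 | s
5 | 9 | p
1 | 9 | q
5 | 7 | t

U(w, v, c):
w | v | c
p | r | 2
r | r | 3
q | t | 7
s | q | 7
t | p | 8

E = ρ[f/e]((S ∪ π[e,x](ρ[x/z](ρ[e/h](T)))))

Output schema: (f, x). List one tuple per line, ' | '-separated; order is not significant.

Row counts bottom-up:
  S → 5
  T → 5
  ρ[e/h](T) → 5
  ρ[x/z](ρ[e/h](T)) → 5
  π[e,x](ρ[x/z](ρ[e/h](T))) → 5
  (S ∪ π[e,x](ρ[x/z](ρ[e/h](T)))) → 10
  ρ[f/e]((S ∪ π[e,x](ρ[x/z](ρ[e/h](T))))) → 10

== RESULT ==
f | x
2 | s
2 | t
4 | q
5 | p
6 | s
6 | s
7 | t
8 | p
9 | p
9 | q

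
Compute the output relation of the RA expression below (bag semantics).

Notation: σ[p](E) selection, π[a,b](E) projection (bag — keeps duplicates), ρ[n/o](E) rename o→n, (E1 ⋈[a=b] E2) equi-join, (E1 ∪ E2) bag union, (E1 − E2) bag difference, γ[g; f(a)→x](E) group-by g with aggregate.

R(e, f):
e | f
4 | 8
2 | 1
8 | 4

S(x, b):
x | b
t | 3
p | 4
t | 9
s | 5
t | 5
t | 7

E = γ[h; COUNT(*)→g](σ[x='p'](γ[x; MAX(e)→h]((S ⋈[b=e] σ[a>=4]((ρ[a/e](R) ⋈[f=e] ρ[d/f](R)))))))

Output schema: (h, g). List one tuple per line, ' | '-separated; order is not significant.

Subexpression sizes:
  S → 6
  R → 3
  ρ[a/e](R) → 3
  R → 3
  ρ[d/f](R) → 3
  (ρ[a/e](R) ⋈[f=e] ρ[d/f](R)) → 2
  σ[a>=4]((ρ[a/e](R) ⋈[f=e] ρ[d/f](R))) → 2
  (S ⋈[b=e] σ[a>=4]((ρ[a/e](R) ⋈[f=e] ρ[d/f](R)))) → 1
  γ[x; MAX(e)→h]((S ⋈[b=e] σ[a>=4]((ρ[a/e](R) ⋈[f=e] ρ[d/f](R))))) → 1
  σ[x='p'](γ[x; MAX(e)→h]((S ⋈[b=e] σ[a>=4]((ρ[a/e](R) ⋈[f=e] ρ[d/f](R)))))) → 1
  γ[h; COUNT(*)→g](σ[x='p'](γ[x; MAX(e)→h]((S ⋈[b=e] σ[a>=4]((ρ[a/e](R) ⋈[f=e] ρ[d/f](R))))))) → 1

== RESULT ==
h | g
4 | 1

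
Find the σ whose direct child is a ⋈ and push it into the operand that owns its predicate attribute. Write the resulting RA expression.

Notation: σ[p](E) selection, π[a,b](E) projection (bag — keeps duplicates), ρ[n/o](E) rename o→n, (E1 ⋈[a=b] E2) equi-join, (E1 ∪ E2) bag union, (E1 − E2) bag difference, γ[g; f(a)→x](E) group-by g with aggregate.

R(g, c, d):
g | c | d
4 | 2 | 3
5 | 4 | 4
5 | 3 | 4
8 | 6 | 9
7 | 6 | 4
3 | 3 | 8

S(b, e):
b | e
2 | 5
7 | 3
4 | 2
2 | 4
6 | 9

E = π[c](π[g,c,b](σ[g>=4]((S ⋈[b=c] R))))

σ filters on g, owned by the right side.
E' = π[c](π[g,c,b]((S ⋈[b=c] σ[g>=4](R))))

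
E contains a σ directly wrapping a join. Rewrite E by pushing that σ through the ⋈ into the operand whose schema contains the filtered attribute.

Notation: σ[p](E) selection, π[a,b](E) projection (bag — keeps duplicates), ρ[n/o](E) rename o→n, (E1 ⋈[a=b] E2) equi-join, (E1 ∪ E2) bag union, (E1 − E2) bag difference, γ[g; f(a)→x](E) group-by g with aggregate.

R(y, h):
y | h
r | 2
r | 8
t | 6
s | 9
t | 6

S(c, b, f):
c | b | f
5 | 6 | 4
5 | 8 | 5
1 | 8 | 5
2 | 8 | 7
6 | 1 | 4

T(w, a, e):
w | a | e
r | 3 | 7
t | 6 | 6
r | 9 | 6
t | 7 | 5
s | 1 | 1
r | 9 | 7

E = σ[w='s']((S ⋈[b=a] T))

σ filters on w, owned by the right side.
E' = (S ⋈[b=a] σ[w='s'](T))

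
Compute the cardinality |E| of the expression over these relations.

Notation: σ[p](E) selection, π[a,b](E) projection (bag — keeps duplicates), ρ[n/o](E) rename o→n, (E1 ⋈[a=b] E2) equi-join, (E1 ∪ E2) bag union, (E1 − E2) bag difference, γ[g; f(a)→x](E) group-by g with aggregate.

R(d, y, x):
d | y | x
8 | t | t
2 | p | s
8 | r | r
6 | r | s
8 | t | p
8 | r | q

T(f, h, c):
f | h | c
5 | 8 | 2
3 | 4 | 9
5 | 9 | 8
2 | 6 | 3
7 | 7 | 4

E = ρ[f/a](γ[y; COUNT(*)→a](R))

Stepwise |·|:
  R → 6
  γ[y; COUNT(*)→a](R) → 3
  ρ[f/a](γ[y; COUNT(*)→a](R)) → 3

|E| = 3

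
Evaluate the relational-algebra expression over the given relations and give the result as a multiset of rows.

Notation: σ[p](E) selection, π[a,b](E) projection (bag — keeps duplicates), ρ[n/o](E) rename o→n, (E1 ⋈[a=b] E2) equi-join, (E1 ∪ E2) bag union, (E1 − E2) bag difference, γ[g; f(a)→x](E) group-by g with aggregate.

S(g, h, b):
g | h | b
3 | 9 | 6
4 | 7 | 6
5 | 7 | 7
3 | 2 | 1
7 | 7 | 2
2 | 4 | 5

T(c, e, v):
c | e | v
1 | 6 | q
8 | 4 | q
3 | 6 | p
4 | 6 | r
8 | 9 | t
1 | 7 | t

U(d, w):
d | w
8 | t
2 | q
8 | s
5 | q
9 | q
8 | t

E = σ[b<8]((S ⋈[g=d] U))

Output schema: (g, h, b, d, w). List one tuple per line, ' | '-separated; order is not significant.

Row counts bottom-up:
  S → 6
  U → 6
  (S ⋈[g=d] U) → 2
  σ[b<8]((S ⋈[g=d] U)) → 2

== RESULT ==
g | h | b | d | w
2 | 4 | 5 | 2 | q
5 | 7 | 7 | 5 | q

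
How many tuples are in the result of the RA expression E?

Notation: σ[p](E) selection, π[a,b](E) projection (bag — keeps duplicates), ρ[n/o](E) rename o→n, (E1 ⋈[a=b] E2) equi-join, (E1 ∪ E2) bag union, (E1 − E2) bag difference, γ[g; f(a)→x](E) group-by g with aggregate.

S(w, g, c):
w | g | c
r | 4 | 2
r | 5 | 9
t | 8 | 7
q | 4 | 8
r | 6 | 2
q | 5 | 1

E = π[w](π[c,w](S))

Row counts bottom-up:
  S → 6
  π[c,w](S) → 6
  π[w](π[c,w](S)) → 6

|E| = 6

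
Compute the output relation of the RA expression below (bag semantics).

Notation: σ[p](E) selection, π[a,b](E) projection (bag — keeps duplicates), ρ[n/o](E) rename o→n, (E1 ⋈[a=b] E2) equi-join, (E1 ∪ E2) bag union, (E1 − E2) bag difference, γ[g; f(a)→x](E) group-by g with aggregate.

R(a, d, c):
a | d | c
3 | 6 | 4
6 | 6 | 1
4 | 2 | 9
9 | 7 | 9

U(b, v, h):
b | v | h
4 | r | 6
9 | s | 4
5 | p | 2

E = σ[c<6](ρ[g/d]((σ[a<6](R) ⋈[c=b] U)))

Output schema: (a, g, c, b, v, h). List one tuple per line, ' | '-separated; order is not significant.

Row counts bottom-up:
  R → 4
  σ[a<6](R) → 2
  U → 3
  (σ[a<6](R) ⋈[c=b] U) → 2
  ρ[g/d]((σ[a<6](R) ⋈[c=b] U)) → 2
  σ[c<6](ρ[g/d]((σ[a<6](R) ⋈[c=b] U))) → 1

== RESULT ==
a | g | c | b | v | h
3 | 6 | 4 | 4 | r | 6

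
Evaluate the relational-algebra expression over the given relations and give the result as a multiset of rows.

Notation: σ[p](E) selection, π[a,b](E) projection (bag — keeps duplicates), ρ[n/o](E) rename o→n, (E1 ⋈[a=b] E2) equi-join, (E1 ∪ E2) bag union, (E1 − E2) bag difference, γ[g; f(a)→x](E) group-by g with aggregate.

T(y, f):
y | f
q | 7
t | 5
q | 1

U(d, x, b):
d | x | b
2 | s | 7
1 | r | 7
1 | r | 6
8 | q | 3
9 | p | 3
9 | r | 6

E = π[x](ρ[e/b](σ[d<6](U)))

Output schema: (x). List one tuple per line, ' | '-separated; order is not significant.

Stepwise |·|:
  U → 6
  σ[d<6](U) → 3
  ρ[e/b](σ[d<6](U)) → 3
  π[x](ρ[e/b](σ[d<6](U))) → 3

== RESULT ==
x
r
r
s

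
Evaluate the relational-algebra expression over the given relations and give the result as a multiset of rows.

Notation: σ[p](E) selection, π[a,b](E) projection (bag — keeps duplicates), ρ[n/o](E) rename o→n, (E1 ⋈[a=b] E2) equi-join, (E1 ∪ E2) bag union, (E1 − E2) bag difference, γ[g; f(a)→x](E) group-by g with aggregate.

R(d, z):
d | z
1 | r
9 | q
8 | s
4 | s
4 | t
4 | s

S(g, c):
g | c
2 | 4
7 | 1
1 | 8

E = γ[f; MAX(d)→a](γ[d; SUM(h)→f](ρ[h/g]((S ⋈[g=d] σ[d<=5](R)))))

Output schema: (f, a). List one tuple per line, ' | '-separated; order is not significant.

Subexpression sizes:
  S → 3
  R → 6
  σ[d<=5](R) → 4
  (S ⋈[g=d] σ[d<=5](R)) → 1
  ρ[h/g]((S ⋈[g=d] σ[d<=5](R))) → 1
  γ[d; SUM(h)→f](ρ[h/g]((S ⋈[g=d] σ[d<=5](R)))) → 1
  γ[f; MAX(d)→a](γ[d; SUM(h)→f](ρ[h/g]((S ⋈[g=d] σ[d<=5](R))))) → 1

== RESULT ==
f | a
1 | 1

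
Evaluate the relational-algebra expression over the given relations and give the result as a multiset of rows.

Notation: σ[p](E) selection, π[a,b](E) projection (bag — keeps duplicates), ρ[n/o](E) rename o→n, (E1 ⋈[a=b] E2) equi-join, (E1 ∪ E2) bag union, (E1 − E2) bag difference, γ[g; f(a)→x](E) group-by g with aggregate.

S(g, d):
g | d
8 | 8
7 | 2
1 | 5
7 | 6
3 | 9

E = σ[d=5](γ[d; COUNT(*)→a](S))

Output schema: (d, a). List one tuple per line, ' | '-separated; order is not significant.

Subexpression sizes:
  S → 5
  γ[d; COUNT(*)→a](S) → 5
  σ[d=5](γ[d; COUNT(*)→a](S)) → 1

== RESULT ==
d | a
5 | 1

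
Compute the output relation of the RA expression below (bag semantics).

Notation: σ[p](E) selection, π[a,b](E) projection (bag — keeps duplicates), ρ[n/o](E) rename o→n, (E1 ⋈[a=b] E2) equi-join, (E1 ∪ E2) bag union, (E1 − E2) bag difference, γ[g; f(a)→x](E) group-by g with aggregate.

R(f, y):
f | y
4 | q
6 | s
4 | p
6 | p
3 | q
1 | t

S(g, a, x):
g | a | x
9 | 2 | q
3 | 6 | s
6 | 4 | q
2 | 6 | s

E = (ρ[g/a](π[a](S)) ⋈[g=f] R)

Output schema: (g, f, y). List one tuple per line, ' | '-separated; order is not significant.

Row counts bottom-up:
  S → 4
  π[a](S) → 4
  ρ[g/a](π[a](S)) → 4
  R → 6
  (ρ[g/a](π[a](S)) ⋈[g=f] R) → 6

== RESULT ==
g | f | y
4 | 4 | p
4 | 4 | q
6 | 6 | p
6 | 6 | p
6 | 6 | s
6 | 6 | s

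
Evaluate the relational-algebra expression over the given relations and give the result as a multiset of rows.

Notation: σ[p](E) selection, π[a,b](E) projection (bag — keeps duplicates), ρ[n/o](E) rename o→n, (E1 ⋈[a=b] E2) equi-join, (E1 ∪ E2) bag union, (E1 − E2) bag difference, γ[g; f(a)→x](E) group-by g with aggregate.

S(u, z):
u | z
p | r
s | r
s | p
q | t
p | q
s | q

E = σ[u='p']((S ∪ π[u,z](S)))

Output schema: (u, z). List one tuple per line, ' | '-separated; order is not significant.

Per-node cardinality:
  S → 6
  S → 6
  π[u,z](S) → 6
  (S ∪ π[u,z](S)) → 12
  σ[u='p']((S ∪ π[u,z](S))) → 4

== RESULT ==
u | z
p | q
p | q
p | r
p | r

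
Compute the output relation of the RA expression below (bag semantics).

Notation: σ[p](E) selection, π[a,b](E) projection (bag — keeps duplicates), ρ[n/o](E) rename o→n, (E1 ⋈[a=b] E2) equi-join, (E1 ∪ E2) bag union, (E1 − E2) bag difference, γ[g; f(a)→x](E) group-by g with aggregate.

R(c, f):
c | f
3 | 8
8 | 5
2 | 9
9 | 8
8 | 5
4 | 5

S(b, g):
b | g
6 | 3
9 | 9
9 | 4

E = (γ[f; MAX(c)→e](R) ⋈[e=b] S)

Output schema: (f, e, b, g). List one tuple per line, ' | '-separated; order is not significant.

Per-node cardinality:
  R → 6
  γ[f; MAX(c)→e](R) → 3
  S → 3
  (γ[f; MAX(c)→e](R) ⋈[e=b] S) → 2

== RESULT ==
f | e | b | g
8 | 9 | 9 | 4
8 | 9 | 9 | 9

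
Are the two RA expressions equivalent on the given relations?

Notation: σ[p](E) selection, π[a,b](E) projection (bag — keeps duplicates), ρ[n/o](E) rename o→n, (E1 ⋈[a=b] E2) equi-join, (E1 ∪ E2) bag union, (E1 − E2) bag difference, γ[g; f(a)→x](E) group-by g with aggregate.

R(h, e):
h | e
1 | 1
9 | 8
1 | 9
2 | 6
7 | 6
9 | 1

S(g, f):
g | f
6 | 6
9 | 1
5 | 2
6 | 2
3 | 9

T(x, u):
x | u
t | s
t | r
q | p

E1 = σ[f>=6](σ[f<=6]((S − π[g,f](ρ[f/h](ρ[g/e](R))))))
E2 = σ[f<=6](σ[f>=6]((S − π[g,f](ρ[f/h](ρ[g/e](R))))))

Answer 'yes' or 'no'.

E1 per-node cardinality:
  S → 5
  R → 6
  ρ[g/e](R) → 6
  ρ[f/h](ρ[g/e](R)) → 6
  π[g,f](ρ[f/h](ρ[g/e](R))) → 6
  (S − π[g,f](ρ[f/h](ρ[g/e](R)))) → 3
  σ[f<=6]((S − π[g,f](ρ[f/h](ρ[g/e](R))))) → 2
  σ[f>=6](σ[f<=6]((S − π[g,f](ρ[f/h](ρ[g/e](R)))))) → 1
E2 per-node cardinality:
  S → 5
  R → 6
  ρ[g/e](R) → 6
  ρ[f/h](ρ[g/e](R)) → 6
  π[g,f](ρ[f/h](ρ[g/e](R))) → 6
  (S − π[g,f](ρ[f/h](ρ[g/e](R)))) → 3
  σ[f>=6]((S − π[g,f](ρ[f/h](ρ[g/e](R))))) → 2
  σ[f<=6](σ[f>=6]((S − π[g,f](ρ[f/h](ρ[g/e](R)))))) → 1

E1 and E2 produce the same multiset:
g | f
6 | 6

yes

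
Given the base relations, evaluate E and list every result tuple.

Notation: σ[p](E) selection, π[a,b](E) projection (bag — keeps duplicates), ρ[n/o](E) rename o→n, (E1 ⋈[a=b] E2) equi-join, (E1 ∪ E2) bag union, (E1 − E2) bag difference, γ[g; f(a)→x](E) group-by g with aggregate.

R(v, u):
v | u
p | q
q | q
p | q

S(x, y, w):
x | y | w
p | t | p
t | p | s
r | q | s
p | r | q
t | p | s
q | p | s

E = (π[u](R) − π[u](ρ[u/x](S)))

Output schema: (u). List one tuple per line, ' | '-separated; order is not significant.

Stepwise |·|:
  R → 3
  π[u](R) → 3
  S → 6
  ρ[u/x](S) → 6
  π[u](ρ[u/x](S)) → 6
  (π[u](R) − π[u](ρ[u/x](S))) → 2

== RESULT ==
u
q
q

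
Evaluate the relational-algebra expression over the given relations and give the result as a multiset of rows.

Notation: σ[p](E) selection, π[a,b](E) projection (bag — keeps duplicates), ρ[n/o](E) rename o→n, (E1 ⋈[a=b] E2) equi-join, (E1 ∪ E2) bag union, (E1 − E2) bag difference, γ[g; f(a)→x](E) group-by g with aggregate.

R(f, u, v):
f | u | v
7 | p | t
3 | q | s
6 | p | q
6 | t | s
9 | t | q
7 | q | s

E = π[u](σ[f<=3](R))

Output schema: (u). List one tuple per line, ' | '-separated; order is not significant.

Row counts bottom-up:
  R → 6
  σ[f<=3](R) → 1
  π[u](σ[f<=3](R)) → 1

== RESULT ==
u
q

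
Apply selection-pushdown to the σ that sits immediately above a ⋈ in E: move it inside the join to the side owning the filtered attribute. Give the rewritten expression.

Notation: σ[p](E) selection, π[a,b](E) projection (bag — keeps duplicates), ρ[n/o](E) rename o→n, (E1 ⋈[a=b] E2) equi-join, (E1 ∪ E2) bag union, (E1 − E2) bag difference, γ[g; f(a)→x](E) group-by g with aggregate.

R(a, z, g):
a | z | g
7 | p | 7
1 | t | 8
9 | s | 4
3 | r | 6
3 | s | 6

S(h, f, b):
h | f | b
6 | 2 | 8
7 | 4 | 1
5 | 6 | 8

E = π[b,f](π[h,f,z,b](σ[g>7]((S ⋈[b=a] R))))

σ filters on g, owned by the right side.
E' = π[b,f](π[h,f,z,b]((S ⋈[b=a] σ[g>7](R))))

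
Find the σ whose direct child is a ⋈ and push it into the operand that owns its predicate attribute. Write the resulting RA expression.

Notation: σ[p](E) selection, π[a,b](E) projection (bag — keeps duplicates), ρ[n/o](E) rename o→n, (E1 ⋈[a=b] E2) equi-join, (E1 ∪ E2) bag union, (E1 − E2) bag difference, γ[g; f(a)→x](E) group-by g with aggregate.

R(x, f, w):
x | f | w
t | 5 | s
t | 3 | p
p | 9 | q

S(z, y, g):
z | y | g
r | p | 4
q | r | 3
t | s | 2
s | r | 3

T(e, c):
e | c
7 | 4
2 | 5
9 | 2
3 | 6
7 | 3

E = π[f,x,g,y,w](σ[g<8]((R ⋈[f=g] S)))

σ filters on g, owned by the right side.
E' = π[f,x,g,y,w]((R ⋈[f=g] σ[g<8](S)))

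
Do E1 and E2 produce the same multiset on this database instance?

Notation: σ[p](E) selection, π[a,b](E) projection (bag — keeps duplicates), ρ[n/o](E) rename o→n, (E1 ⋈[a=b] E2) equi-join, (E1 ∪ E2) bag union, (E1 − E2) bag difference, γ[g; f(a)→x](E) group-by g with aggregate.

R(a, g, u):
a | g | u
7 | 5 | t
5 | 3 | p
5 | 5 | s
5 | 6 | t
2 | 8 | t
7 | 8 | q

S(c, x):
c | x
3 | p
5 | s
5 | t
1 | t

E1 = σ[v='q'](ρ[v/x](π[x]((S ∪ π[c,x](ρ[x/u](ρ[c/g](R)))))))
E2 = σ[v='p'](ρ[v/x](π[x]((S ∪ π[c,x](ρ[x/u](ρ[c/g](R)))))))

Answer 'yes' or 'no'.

E1 per-node cardinality:
  S → 4
  R → 6
  ρ[c/g](R) → 6
  ρ[x/u](ρ[c/g](R)) → 6
  π[c,x](ρ[x/u](ρ[c/g](R))) → 6
  (S ∪ π[c,x](ρ[x/u](ρ[c/g](R)))) → 10
  π[x]((S ∪ π[c,x](ρ[x/u](ρ[c/g](R))))) → 10
  ρ[v/x](π[x]((S ∪ π[c,x](ρ[x/u](ρ[c/g](R)))))) → 10
  σ[v='q'](ρ[v/x](π[x]((S ∪ π[c,x](ρ[x/u](ρ[c/g](R))))))) → 1
E2 per-node cardinality:
  S → 4
  R → 6
  ρ[c/g](R) → 6
  ρ[x/u](ρ[c/g](R)) → 6
  π[c,x](ρ[x/u](ρ[c/g](R))) → 6
  (S ∪ π[c,x](ρ[x/u](ρ[c/g](R)))) → 10
  π[x]((S ∪ π[c,x](ρ[x/u](ρ[c/g](R))))) → 10
  ρ[v/x](π[x]((S ∪ π[c,x](ρ[x/u](ρ[c/g](R)))))) → 10
  σ[v='p'](ρ[v/x](π[x]((S ∪ π[c,x](ρ[x/u](ρ[c/g](R))))))) → 2

E1 result:
v
q
E2 result:
v
p
p
Witness: ('p',) appears 0× in E1 but 2× in E2.

no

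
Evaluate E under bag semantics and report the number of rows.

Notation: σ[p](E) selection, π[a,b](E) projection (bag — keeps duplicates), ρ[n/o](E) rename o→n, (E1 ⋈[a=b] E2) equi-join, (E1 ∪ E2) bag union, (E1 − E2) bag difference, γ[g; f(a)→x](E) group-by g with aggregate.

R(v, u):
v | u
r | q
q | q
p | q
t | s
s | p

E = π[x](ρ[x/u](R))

Per-node cardinality:
  R → 5
  ρ[x/u](R) → 5
  π[x](ρ[x/u](R)) → 5

|E| = 5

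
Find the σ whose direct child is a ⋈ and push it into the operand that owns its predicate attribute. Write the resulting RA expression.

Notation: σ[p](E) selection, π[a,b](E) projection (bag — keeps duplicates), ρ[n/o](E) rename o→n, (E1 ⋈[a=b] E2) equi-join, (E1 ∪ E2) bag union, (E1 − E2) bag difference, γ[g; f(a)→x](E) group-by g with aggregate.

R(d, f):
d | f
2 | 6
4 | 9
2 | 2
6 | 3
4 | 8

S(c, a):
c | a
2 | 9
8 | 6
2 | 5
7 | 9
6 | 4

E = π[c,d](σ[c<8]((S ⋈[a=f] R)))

σ filters on c, owned by the left side.
E' = π[c,d]((σ[c<8](S) ⋈[a=f] R))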